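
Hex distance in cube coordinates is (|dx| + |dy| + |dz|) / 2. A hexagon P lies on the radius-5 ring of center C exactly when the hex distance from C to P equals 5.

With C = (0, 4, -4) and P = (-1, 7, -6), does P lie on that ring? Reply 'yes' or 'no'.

Answer: no

Derivation:
|px - cx| = |-1 - 0| = 1
|py - cy| = |7 - 4| = 3
|pz - cz| = |-6 - (-4)| = 2
distance = (1+3+2)/2 = 6/2 = 3
radius = 5; distance != radius -> no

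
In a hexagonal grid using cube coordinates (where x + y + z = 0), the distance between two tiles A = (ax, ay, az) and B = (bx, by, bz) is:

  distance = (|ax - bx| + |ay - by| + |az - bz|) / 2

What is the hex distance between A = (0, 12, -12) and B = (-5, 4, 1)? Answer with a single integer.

|ax - bx| = |0 - (-5)| = 5
|ay - by| = |12 - 4| = 8
|az - bz| = |-12 - 1| = 13
distance = (5 + 8 + 13) / 2 = 26 / 2 = 13

Answer: 13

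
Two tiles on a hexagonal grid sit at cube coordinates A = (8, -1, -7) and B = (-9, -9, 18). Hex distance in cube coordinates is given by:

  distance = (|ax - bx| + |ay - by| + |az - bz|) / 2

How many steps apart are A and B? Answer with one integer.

Answer: 25

Derivation:
|ax - bx| = |8 - (-9)| = 17
|ay - by| = |-1 - (-9)| = 8
|az - bz| = |-7 - 18| = 25
distance = (17 + 8 + 25) / 2 = 50 / 2 = 25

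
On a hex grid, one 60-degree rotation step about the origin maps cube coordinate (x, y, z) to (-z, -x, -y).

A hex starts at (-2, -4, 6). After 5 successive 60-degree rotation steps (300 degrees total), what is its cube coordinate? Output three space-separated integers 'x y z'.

Start: (-2, -4, 6)
Step 1: (-2, -4, 6) -> (-(6), -(-2), -(-4)) = (-6, 2, 4)
Step 2: (-6, 2, 4) -> (-(4), -(-6), -(2)) = (-4, 6, -2)
Step 3: (-4, 6, -2) -> (-(-2), -(-4), -(6)) = (2, 4, -6)
Step 4: (2, 4, -6) -> (-(-6), -(2), -(4)) = (6, -2, -4)
Step 5: (6, -2, -4) -> (-(-4), -(6), -(-2)) = (4, -6, 2)

Answer: 4 -6 2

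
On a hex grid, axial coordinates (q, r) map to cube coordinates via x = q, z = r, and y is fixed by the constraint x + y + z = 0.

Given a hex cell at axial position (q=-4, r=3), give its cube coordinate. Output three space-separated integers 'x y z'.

Answer: -4 1 3

Derivation:
x = q = -4
z = r = 3
y = -x - z = -(-4) - (3) = 1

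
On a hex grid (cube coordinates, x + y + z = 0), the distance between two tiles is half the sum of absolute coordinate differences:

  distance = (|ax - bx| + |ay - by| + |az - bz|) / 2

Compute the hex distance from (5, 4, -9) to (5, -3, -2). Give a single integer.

Answer: 7

Derivation:
|ax - bx| = |5 - 5| = 0
|ay - by| = |4 - (-3)| = 7
|az - bz| = |-9 - (-2)| = 7
distance = (0 + 7 + 7) / 2 = 14 / 2 = 7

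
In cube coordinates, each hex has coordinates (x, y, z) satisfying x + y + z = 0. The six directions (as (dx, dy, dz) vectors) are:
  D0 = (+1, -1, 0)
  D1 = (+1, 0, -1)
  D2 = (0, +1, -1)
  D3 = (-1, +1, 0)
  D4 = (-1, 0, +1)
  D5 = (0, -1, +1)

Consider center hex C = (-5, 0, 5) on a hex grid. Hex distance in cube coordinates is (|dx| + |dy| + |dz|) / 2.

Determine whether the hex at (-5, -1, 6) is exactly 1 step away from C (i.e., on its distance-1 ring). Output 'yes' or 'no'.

|px - cx| = |-5 - (-5)| = 0
|py - cy| = |-1 - 0| = 1
|pz - cz| = |6 - 5| = 1
distance = (0+1+1)/2 = 2/2 = 1
radius = 1; distance == radius -> yes

Answer: yes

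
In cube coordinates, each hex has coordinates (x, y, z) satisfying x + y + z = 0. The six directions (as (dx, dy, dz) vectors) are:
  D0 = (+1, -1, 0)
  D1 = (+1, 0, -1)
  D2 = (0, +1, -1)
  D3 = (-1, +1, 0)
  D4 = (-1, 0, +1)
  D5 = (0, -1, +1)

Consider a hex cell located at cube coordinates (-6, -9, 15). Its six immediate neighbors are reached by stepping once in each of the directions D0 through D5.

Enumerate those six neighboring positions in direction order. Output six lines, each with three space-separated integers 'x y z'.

Answer: -5 -10 15
-5 -9 14
-6 -8 14
-7 -8 15
-7 -9 16
-6 -10 16

Derivation:
Center: (-6, -9, 15). Add each direction:
  D0: (-6, -9, 15) + (1, -1, 0) = (-5, -10, 15)
  D1: (-6, -9, 15) + (1, 0, -1) = (-5, -9, 14)
  D2: (-6, -9, 15) + (0, 1, -1) = (-6, -8, 14)
  D3: (-6, -9, 15) + (-1, 1, 0) = (-7, -8, 15)
  D4: (-6, -9, 15) + (-1, 0, 1) = (-7, -9, 16)
  D5: (-6, -9, 15) + (0, -1, 1) = (-6, -10, 16)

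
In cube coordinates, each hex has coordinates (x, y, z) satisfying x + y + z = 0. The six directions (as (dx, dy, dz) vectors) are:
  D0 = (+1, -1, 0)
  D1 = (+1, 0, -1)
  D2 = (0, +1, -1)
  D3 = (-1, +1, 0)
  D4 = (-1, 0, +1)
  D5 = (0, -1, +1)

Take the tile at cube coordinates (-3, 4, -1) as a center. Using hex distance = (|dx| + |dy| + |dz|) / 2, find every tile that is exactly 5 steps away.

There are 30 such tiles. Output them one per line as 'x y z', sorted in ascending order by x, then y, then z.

Walk ring at distance 5 from (-3, 4, -1):
Start at center + D4*5 = (-8, 4, 4)
  hex 0: (-8, 4, 4)
  hex 1: (-7, 3, 4)
  hex 2: (-6, 2, 4)
  hex 3: (-5, 1, 4)
  hex 4: (-4, 0, 4)
  hex 5: (-3, -1, 4)
  hex 6: (-2, -1, 3)
  hex 7: (-1, -1, 2)
  hex 8: (0, -1, 1)
  hex 9: (1, -1, 0)
  hex 10: (2, -1, -1)
  hex 11: (2, 0, -2)
  hex 12: (2, 1, -3)
  hex 13: (2, 2, -4)
  hex 14: (2, 3, -5)
  hex 15: (2, 4, -6)
  hex 16: (1, 5, -6)
  hex 17: (0, 6, -6)
  hex 18: (-1, 7, -6)
  hex 19: (-2, 8, -6)
  hex 20: (-3, 9, -6)
  hex 21: (-4, 9, -5)
  hex 22: (-5, 9, -4)
  hex 23: (-6, 9, -3)
  hex 24: (-7, 9, -2)
  hex 25: (-8, 9, -1)
  hex 26: (-8, 8, 0)
  hex 27: (-8, 7, 1)
  hex 28: (-8, 6, 2)
  hex 29: (-8, 5, 3)
Sorted: 30 hexes.

Answer: -8 4 4
-8 5 3
-8 6 2
-8 7 1
-8 8 0
-8 9 -1
-7 3 4
-7 9 -2
-6 2 4
-6 9 -3
-5 1 4
-5 9 -4
-4 0 4
-4 9 -5
-3 -1 4
-3 9 -6
-2 -1 3
-2 8 -6
-1 -1 2
-1 7 -6
0 -1 1
0 6 -6
1 -1 0
1 5 -6
2 -1 -1
2 0 -2
2 1 -3
2 2 -4
2 3 -5
2 4 -6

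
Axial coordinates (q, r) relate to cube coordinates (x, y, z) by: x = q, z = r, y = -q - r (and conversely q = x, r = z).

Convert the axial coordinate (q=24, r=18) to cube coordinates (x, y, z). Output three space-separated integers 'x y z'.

x = q = 24
z = r = 18
y = -x - z = -(24) - (18) = -42

Answer: 24 -42 18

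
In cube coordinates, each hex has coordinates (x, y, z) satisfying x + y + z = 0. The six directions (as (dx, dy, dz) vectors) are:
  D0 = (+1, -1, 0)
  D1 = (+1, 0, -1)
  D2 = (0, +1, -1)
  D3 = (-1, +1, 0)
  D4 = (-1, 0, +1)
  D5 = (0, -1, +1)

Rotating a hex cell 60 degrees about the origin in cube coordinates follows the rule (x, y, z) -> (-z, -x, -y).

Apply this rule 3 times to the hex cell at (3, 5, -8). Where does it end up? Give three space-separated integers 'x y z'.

Answer: -3 -5 8

Derivation:
Start: (3, 5, -8)
Step 1: (3, 5, -8) -> (-(-8), -(3), -(5)) = (8, -3, -5)
Step 2: (8, -3, -5) -> (-(-5), -(8), -(-3)) = (5, -8, 3)
Step 3: (5, -8, 3) -> (-(3), -(5), -(-8)) = (-3, -5, 8)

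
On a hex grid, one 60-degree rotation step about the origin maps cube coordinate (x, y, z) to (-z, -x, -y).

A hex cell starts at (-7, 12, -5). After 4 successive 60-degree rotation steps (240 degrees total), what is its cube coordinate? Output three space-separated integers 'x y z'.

Start: (-7, 12, -5)
Step 1: (-7, 12, -5) -> (-(-5), -(-7), -(12)) = (5, 7, -12)
Step 2: (5, 7, -12) -> (-(-12), -(5), -(7)) = (12, -5, -7)
Step 3: (12, -5, -7) -> (-(-7), -(12), -(-5)) = (7, -12, 5)
Step 4: (7, -12, 5) -> (-(5), -(7), -(-12)) = (-5, -7, 12)

Answer: -5 -7 12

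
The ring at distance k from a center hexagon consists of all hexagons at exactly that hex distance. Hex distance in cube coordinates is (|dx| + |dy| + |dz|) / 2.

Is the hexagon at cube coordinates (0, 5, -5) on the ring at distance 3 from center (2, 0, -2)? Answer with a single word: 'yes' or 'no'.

|px - cx| = |0 - 2| = 2
|py - cy| = |5 - 0| = 5
|pz - cz| = |-5 - (-2)| = 3
distance = (2+5+3)/2 = 10/2 = 5
radius = 3; distance != radius -> no

Answer: no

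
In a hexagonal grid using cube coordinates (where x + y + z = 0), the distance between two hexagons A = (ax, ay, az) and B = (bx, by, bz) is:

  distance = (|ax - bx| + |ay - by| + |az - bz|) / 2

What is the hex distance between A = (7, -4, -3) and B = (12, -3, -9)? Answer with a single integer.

Answer: 6

Derivation:
|ax - bx| = |7 - 12| = 5
|ay - by| = |-4 - (-3)| = 1
|az - bz| = |-3 - (-9)| = 6
distance = (5 + 1 + 6) / 2 = 12 / 2 = 6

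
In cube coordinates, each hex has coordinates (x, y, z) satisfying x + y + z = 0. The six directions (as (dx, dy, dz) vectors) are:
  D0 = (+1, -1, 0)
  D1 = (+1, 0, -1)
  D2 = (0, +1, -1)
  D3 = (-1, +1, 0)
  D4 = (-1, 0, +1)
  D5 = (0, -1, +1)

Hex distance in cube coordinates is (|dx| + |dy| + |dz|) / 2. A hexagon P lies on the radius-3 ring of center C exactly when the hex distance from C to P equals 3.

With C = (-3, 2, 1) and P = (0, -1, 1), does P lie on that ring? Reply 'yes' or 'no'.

|px - cx| = |0 - (-3)| = 3
|py - cy| = |-1 - 2| = 3
|pz - cz| = |1 - 1| = 0
distance = (3+3+0)/2 = 6/2 = 3
radius = 3; distance == radius -> yes

Answer: yes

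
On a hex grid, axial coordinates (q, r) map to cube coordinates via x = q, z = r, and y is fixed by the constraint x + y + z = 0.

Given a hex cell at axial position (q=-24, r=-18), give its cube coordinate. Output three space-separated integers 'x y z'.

x = q = -24
z = r = -18
y = -x - z = -(-24) - (-18) = 42

Answer: -24 42 -18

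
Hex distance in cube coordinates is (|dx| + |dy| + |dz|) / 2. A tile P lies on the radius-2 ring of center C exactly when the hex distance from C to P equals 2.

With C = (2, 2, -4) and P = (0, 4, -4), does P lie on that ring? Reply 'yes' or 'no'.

Answer: yes

Derivation:
|px - cx| = |0 - 2| = 2
|py - cy| = |4 - 2| = 2
|pz - cz| = |-4 - (-4)| = 0
distance = (2+2+0)/2 = 4/2 = 2
radius = 2; distance == radius -> yes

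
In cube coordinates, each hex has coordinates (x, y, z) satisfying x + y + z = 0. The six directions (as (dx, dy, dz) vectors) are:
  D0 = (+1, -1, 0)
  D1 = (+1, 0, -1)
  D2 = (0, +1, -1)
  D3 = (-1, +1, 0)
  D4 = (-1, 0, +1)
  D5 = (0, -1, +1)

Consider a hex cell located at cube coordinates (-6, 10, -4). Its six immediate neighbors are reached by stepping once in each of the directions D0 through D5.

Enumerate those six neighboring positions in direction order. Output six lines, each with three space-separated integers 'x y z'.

Answer: -5 9 -4
-5 10 -5
-6 11 -5
-7 11 -4
-7 10 -3
-6 9 -3

Derivation:
Center: (-6, 10, -4). Add each direction:
  D0: (-6, 10, -4) + (1, -1, 0) = (-5, 9, -4)
  D1: (-6, 10, -4) + (1, 0, -1) = (-5, 10, -5)
  D2: (-6, 10, -4) + (0, 1, -1) = (-6, 11, -5)
  D3: (-6, 10, -4) + (-1, 1, 0) = (-7, 11, -4)
  D4: (-6, 10, -4) + (-1, 0, 1) = (-7, 10, -3)
  D5: (-6, 10, -4) + (0, -1, 1) = (-6, 9, -3)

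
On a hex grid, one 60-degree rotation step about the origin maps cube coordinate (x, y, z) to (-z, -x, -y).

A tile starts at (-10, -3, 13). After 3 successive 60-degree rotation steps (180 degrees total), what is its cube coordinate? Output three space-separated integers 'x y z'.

Answer: 10 3 -13

Derivation:
Start: (-10, -3, 13)
Step 1: (-10, -3, 13) -> (-(13), -(-10), -(-3)) = (-13, 10, 3)
Step 2: (-13, 10, 3) -> (-(3), -(-13), -(10)) = (-3, 13, -10)
Step 3: (-3, 13, -10) -> (-(-10), -(-3), -(13)) = (10, 3, -13)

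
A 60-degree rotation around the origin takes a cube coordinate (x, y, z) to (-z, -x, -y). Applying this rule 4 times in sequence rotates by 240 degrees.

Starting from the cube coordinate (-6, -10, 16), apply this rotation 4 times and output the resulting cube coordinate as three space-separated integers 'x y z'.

Answer: 16 -6 -10

Derivation:
Start: (-6, -10, 16)
Step 1: (-6, -10, 16) -> (-(16), -(-6), -(-10)) = (-16, 6, 10)
Step 2: (-16, 6, 10) -> (-(10), -(-16), -(6)) = (-10, 16, -6)
Step 3: (-10, 16, -6) -> (-(-6), -(-10), -(16)) = (6, 10, -16)
Step 4: (6, 10, -16) -> (-(-16), -(6), -(10)) = (16, -6, -10)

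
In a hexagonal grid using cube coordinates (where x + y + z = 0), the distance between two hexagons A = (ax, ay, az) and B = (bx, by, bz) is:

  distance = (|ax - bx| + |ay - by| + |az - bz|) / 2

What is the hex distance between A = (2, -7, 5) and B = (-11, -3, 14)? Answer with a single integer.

|ax - bx| = |2 - (-11)| = 13
|ay - by| = |-7 - (-3)| = 4
|az - bz| = |5 - 14| = 9
distance = (13 + 4 + 9) / 2 = 26 / 2 = 13

Answer: 13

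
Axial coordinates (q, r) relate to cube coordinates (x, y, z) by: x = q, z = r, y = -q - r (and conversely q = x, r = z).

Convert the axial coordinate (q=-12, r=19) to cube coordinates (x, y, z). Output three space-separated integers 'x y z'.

Answer: -12 -7 19

Derivation:
x = q = -12
z = r = 19
y = -x - z = -(-12) - (19) = -7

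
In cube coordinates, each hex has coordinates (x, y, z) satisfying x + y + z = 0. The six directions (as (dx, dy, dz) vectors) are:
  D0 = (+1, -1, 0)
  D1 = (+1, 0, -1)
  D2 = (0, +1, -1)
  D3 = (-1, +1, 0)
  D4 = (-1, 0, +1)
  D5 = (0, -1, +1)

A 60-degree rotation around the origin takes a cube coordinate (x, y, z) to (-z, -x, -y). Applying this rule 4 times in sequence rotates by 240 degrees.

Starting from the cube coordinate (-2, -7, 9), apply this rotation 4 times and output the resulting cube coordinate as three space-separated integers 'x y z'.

Answer: 9 -2 -7

Derivation:
Start: (-2, -7, 9)
Step 1: (-2, -7, 9) -> (-(9), -(-2), -(-7)) = (-9, 2, 7)
Step 2: (-9, 2, 7) -> (-(7), -(-9), -(2)) = (-7, 9, -2)
Step 3: (-7, 9, -2) -> (-(-2), -(-7), -(9)) = (2, 7, -9)
Step 4: (2, 7, -9) -> (-(-9), -(2), -(7)) = (9, -2, -7)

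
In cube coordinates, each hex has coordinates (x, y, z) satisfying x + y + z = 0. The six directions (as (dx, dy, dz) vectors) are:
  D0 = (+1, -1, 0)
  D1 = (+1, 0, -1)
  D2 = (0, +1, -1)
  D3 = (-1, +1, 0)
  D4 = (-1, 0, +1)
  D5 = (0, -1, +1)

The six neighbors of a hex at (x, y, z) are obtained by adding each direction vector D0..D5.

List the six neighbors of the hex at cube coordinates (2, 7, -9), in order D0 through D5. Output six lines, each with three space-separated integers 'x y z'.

Answer: 3 6 -9
3 7 -10
2 8 -10
1 8 -9
1 7 -8
2 6 -8

Derivation:
Center: (2, 7, -9). Add each direction:
  D0: (2, 7, -9) + (1, -1, 0) = (3, 6, -9)
  D1: (2, 7, -9) + (1, 0, -1) = (3, 7, -10)
  D2: (2, 7, -9) + (0, 1, -1) = (2, 8, -10)
  D3: (2, 7, -9) + (-1, 1, 0) = (1, 8, -9)
  D4: (2, 7, -9) + (-1, 0, 1) = (1, 7, -8)
  D5: (2, 7, -9) + (0, -1, 1) = (2, 6, -8)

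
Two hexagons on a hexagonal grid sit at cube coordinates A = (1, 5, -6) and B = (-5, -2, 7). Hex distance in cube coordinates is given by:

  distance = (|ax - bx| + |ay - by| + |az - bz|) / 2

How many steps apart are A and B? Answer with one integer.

Answer: 13

Derivation:
|ax - bx| = |1 - (-5)| = 6
|ay - by| = |5 - (-2)| = 7
|az - bz| = |-6 - 7| = 13
distance = (6 + 7 + 13) / 2 = 26 / 2 = 13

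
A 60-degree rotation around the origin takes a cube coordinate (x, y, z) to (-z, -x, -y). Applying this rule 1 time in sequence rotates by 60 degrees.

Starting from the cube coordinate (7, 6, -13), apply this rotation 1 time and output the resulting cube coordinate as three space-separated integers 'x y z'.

Start: (7, 6, -13)
Step 1: (7, 6, -13) -> (-(-13), -(7), -(6)) = (13, -7, -6)

Answer: 13 -7 -6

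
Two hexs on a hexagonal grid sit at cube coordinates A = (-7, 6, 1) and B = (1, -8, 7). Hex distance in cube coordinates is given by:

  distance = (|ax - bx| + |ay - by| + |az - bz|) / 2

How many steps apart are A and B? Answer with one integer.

|ax - bx| = |-7 - 1| = 8
|ay - by| = |6 - (-8)| = 14
|az - bz| = |1 - 7| = 6
distance = (8 + 14 + 6) / 2 = 28 / 2 = 14

Answer: 14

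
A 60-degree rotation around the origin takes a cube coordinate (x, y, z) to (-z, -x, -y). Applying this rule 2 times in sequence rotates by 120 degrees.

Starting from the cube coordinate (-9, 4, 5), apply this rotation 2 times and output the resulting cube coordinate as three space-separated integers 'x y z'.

Start: (-9, 4, 5)
Step 1: (-9, 4, 5) -> (-(5), -(-9), -(4)) = (-5, 9, -4)
Step 2: (-5, 9, -4) -> (-(-4), -(-5), -(9)) = (4, 5, -9)

Answer: 4 5 -9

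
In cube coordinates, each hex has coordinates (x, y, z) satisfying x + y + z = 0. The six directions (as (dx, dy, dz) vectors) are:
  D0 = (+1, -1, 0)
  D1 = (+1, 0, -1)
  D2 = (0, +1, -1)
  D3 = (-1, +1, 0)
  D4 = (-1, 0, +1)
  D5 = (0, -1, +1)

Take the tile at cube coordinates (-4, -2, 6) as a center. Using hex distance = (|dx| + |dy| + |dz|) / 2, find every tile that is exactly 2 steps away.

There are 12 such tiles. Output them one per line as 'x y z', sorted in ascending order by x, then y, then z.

Answer: -6 -2 8
-6 -1 7
-6 0 6
-5 -3 8
-5 0 5
-4 -4 8
-4 0 4
-3 -4 7
-3 -1 4
-2 -4 6
-2 -3 5
-2 -2 4

Derivation:
Walk ring at distance 2 from (-4, -2, 6):
Start at center + D4*2 = (-6, -2, 8)
  hex 0: (-6, -2, 8)
  hex 1: (-5, -3, 8)
  hex 2: (-4, -4, 8)
  hex 3: (-3, -4, 7)
  hex 4: (-2, -4, 6)
  hex 5: (-2, -3, 5)
  hex 6: (-2, -2, 4)
  hex 7: (-3, -1, 4)
  hex 8: (-4, 0, 4)
  hex 9: (-5, 0, 5)
  hex 10: (-6, 0, 6)
  hex 11: (-6, -1, 7)
Sorted: 12 hexes.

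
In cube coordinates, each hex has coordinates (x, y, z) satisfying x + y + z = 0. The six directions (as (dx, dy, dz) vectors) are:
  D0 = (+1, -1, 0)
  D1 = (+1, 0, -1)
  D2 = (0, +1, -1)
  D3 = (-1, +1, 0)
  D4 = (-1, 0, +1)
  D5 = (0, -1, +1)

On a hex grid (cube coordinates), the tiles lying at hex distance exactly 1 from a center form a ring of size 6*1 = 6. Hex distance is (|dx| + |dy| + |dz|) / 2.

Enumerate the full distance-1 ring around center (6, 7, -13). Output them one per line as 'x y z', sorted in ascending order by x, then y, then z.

Walk ring at distance 1 from (6, 7, -13):
Start at center + D4*1 = (5, 7, -12)
  hex 0: (5, 7, -12)
  hex 1: (6, 6, -12)
  hex 2: (7, 6, -13)
  hex 3: (7, 7, -14)
  hex 4: (6, 8, -14)
  hex 5: (5, 8, -13)
Sorted: 6 hexes.

Answer: 5 7 -12
5 8 -13
6 6 -12
6 8 -14
7 6 -13
7 7 -14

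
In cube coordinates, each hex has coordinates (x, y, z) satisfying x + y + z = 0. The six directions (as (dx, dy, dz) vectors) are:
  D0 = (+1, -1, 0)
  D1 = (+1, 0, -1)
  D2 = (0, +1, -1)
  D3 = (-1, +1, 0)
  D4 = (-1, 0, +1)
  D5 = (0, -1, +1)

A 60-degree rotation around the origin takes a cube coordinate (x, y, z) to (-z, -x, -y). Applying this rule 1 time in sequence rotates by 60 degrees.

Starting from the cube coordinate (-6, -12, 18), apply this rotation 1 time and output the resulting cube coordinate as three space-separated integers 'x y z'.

Start: (-6, -12, 18)
Step 1: (-6, -12, 18) -> (-(18), -(-6), -(-12)) = (-18, 6, 12)

Answer: -18 6 12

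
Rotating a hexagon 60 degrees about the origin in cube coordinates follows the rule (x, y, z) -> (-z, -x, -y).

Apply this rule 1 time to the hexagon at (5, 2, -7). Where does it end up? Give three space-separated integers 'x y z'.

Start: (5, 2, -7)
Step 1: (5, 2, -7) -> (-(-7), -(5), -(2)) = (7, -5, -2)

Answer: 7 -5 -2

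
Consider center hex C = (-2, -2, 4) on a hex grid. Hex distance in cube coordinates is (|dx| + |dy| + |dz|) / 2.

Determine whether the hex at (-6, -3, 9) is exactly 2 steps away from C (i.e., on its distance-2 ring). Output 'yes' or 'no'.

Answer: no

Derivation:
|px - cx| = |-6 - (-2)| = 4
|py - cy| = |-3 - (-2)| = 1
|pz - cz| = |9 - 4| = 5
distance = (4+1+5)/2 = 10/2 = 5
radius = 2; distance != radius -> no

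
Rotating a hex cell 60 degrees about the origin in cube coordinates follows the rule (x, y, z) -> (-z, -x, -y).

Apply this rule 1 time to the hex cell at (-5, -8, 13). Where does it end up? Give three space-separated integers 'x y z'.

Answer: -13 5 8

Derivation:
Start: (-5, -8, 13)
Step 1: (-5, -8, 13) -> (-(13), -(-5), -(-8)) = (-13, 5, 8)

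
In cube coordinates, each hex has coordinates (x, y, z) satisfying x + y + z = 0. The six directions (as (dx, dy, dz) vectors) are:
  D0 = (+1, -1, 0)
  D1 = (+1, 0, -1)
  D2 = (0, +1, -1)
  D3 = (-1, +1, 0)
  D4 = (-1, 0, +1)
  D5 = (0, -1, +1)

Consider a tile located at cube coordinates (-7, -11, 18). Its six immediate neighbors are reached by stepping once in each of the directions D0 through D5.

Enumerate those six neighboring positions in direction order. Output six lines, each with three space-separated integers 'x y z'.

Center: (-7, -11, 18). Add each direction:
  D0: (-7, -11, 18) + (1, -1, 0) = (-6, -12, 18)
  D1: (-7, -11, 18) + (1, 0, -1) = (-6, -11, 17)
  D2: (-7, -11, 18) + (0, 1, -1) = (-7, -10, 17)
  D3: (-7, -11, 18) + (-1, 1, 0) = (-8, -10, 18)
  D4: (-7, -11, 18) + (-1, 0, 1) = (-8, -11, 19)
  D5: (-7, -11, 18) + (0, -1, 1) = (-7, -12, 19)

Answer: -6 -12 18
-6 -11 17
-7 -10 17
-8 -10 18
-8 -11 19
-7 -12 19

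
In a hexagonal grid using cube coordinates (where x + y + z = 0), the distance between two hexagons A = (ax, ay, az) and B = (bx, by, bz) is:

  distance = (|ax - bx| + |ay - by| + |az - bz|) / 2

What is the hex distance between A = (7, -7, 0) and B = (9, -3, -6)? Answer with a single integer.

|ax - bx| = |7 - 9| = 2
|ay - by| = |-7 - (-3)| = 4
|az - bz| = |0 - (-6)| = 6
distance = (2 + 4 + 6) / 2 = 12 / 2 = 6

Answer: 6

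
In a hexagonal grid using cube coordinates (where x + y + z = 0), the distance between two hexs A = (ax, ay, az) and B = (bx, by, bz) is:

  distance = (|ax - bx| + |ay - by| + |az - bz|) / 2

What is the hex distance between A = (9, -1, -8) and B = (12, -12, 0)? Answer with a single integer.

Answer: 11

Derivation:
|ax - bx| = |9 - 12| = 3
|ay - by| = |-1 - (-12)| = 11
|az - bz| = |-8 - 0| = 8
distance = (3 + 11 + 8) / 2 = 22 / 2 = 11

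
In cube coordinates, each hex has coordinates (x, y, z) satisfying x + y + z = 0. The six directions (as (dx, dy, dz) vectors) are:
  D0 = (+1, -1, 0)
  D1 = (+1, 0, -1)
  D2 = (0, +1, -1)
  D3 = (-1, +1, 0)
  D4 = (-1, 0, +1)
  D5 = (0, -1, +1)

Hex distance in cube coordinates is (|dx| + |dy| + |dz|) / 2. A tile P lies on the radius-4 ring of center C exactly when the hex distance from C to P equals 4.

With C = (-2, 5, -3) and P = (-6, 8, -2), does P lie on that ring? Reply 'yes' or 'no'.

|px - cx| = |-6 - (-2)| = 4
|py - cy| = |8 - 5| = 3
|pz - cz| = |-2 - (-3)| = 1
distance = (4+3+1)/2 = 8/2 = 4
radius = 4; distance == radius -> yes

Answer: yes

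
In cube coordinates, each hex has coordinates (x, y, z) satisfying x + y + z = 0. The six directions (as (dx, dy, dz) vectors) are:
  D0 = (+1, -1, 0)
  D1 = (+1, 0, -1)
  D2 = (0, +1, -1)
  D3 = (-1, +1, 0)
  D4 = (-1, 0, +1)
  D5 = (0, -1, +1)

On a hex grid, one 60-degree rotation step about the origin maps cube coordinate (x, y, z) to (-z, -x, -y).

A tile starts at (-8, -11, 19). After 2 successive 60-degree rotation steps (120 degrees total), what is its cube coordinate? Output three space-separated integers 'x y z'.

Answer: -11 19 -8

Derivation:
Start: (-8, -11, 19)
Step 1: (-8, -11, 19) -> (-(19), -(-8), -(-11)) = (-19, 8, 11)
Step 2: (-19, 8, 11) -> (-(11), -(-19), -(8)) = (-11, 19, -8)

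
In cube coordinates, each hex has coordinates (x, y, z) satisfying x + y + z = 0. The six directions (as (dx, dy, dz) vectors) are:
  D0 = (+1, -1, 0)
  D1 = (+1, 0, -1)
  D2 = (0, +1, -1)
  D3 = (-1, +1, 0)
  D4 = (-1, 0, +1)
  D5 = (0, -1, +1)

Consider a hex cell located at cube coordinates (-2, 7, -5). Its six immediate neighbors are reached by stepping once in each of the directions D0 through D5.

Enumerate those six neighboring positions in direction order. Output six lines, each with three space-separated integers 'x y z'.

Center: (-2, 7, -5). Add each direction:
  D0: (-2, 7, -5) + (1, -1, 0) = (-1, 6, -5)
  D1: (-2, 7, -5) + (1, 0, -1) = (-1, 7, -6)
  D2: (-2, 7, -5) + (0, 1, -1) = (-2, 8, -6)
  D3: (-2, 7, -5) + (-1, 1, 0) = (-3, 8, -5)
  D4: (-2, 7, -5) + (-1, 0, 1) = (-3, 7, -4)
  D5: (-2, 7, -5) + (0, -1, 1) = (-2, 6, -4)

Answer: -1 6 -5
-1 7 -6
-2 8 -6
-3 8 -5
-3 7 -4
-2 6 -4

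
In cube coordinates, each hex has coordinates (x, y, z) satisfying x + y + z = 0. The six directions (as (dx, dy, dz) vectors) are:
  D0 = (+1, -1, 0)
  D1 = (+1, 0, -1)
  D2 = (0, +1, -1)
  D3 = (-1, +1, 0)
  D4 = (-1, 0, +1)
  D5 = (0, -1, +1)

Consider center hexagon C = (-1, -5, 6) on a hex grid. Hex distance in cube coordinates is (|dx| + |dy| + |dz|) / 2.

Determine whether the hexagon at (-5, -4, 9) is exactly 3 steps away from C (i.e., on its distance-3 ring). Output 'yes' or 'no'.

|px - cx| = |-5 - (-1)| = 4
|py - cy| = |-4 - (-5)| = 1
|pz - cz| = |9 - 6| = 3
distance = (4+1+3)/2 = 8/2 = 4
radius = 3; distance != radius -> no

Answer: no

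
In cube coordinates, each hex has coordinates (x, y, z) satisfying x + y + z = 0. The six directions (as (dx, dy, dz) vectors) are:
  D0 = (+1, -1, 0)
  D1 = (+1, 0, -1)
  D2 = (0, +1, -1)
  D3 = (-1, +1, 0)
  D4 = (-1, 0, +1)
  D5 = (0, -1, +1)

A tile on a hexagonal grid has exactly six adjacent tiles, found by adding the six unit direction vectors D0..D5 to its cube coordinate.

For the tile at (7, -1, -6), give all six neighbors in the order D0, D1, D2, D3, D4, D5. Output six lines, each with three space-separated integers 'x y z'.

Answer: 8 -2 -6
8 -1 -7
7 0 -7
6 0 -6
6 -1 -5
7 -2 -5

Derivation:
Center: (7, -1, -6). Add each direction:
  D0: (7, -1, -6) + (1, -1, 0) = (8, -2, -6)
  D1: (7, -1, -6) + (1, 0, -1) = (8, -1, -7)
  D2: (7, -1, -6) + (0, 1, -1) = (7, 0, -7)
  D3: (7, -1, -6) + (-1, 1, 0) = (6, 0, -6)
  D4: (7, -1, -6) + (-1, 0, 1) = (6, -1, -5)
  D5: (7, -1, -6) + (0, -1, 1) = (7, -2, -5)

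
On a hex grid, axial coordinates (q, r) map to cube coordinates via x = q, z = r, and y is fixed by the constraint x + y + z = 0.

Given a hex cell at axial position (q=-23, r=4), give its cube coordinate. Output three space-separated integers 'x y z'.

x = q = -23
z = r = 4
y = -x - z = -(-23) - (4) = 19

Answer: -23 19 4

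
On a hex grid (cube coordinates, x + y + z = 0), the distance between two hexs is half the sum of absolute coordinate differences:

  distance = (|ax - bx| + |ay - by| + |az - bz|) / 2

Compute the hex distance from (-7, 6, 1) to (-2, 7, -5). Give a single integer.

|ax - bx| = |-7 - (-2)| = 5
|ay - by| = |6 - 7| = 1
|az - bz| = |1 - (-5)| = 6
distance = (5 + 1 + 6) / 2 = 12 / 2 = 6

Answer: 6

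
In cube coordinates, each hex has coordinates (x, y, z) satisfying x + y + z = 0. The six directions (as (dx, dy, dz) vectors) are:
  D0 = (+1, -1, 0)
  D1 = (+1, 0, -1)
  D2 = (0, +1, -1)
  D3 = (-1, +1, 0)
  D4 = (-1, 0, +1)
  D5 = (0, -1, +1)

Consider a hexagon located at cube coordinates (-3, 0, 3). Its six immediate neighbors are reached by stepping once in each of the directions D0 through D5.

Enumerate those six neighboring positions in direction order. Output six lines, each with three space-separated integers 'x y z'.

Answer: -2 -1 3
-2 0 2
-3 1 2
-4 1 3
-4 0 4
-3 -1 4

Derivation:
Center: (-3, 0, 3). Add each direction:
  D0: (-3, 0, 3) + (1, -1, 0) = (-2, -1, 3)
  D1: (-3, 0, 3) + (1, 0, -1) = (-2, 0, 2)
  D2: (-3, 0, 3) + (0, 1, -1) = (-3, 1, 2)
  D3: (-3, 0, 3) + (-1, 1, 0) = (-4, 1, 3)
  D4: (-3, 0, 3) + (-1, 0, 1) = (-4, 0, 4)
  D5: (-3, 0, 3) + (0, -1, 1) = (-3, -1, 4)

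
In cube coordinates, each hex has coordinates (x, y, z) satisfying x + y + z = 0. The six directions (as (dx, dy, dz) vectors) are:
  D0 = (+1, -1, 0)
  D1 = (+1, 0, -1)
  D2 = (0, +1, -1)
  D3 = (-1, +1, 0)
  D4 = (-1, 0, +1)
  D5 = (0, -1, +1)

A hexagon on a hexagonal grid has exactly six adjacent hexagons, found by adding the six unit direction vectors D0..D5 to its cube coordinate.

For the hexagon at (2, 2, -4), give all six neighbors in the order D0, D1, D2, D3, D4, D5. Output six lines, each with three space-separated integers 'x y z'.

Center: (2, 2, -4). Add each direction:
  D0: (2, 2, -4) + (1, -1, 0) = (3, 1, -4)
  D1: (2, 2, -4) + (1, 0, -1) = (3, 2, -5)
  D2: (2, 2, -4) + (0, 1, -1) = (2, 3, -5)
  D3: (2, 2, -4) + (-1, 1, 0) = (1, 3, -4)
  D4: (2, 2, -4) + (-1, 0, 1) = (1, 2, -3)
  D5: (2, 2, -4) + (0, -1, 1) = (2, 1, -3)

Answer: 3 1 -4
3 2 -5
2 3 -5
1 3 -4
1 2 -3
2 1 -3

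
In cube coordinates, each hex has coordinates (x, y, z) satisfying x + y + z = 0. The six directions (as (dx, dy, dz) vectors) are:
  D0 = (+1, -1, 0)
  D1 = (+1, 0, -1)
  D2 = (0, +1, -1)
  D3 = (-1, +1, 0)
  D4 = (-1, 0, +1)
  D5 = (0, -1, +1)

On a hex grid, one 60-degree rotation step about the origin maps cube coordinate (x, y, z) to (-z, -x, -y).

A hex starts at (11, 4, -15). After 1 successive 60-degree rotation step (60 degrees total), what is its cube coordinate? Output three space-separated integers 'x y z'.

Start: (11, 4, -15)
Step 1: (11, 4, -15) -> (-(-15), -(11), -(4)) = (15, -11, -4)

Answer: 15 -11 -4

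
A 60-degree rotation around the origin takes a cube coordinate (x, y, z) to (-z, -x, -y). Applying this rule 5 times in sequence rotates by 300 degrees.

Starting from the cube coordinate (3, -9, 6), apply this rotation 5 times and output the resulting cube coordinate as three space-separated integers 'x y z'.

Answer: 9 -6 -3

Derivation:
Start: (3, -9, 6)
Step 1: (3, -9, 6) -> (-(6), -(3), -(-9)) = (-6, -3, 9)
Step 2: (-6, -3, 9) -> (-(9), -(-6), -(-3)) = (-9, 6, 3)
Step 3: (-9, 6, 3) -> (-(3), -(-9), -(6)) = (-3, 9, -6)
Step 4: (-3, 9, -6) -> (-(-6), -(-3), -(9)) = (6, 3, -9)
Step 5: (6, 3, -9) -> (-(-9), -(6), -(3)) = (9, -6, -3)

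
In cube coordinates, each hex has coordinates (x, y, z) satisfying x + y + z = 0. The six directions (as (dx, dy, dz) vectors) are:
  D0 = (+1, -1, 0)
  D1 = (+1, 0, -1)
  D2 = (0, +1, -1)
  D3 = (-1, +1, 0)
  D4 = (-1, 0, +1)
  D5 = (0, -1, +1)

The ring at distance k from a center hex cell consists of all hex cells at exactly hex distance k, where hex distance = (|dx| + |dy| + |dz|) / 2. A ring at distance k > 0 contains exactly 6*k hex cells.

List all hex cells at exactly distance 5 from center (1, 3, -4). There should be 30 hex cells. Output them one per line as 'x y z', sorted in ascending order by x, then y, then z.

Walk ring at distance 5 from (1, 3, -4):
Start at center + D4*5 = (-4, 3, 1)
  hex 0: (-4, 3, 1)
  hex 1: (-3, 2, 1)
  hex 2: (-2, 1, 1)
  hex 3: (-1, 0, 1)
  hex 4: (0, -1, 1)
  hex 5: (1, -2, 1)
  hex 6: (2, -2, 0)
  hex 7: (3, -2, -1)
  hex 8: (4, -2, -2)
  hex 9: (5, -2, -3)
  hex 10: (6, -2, -4)
  hex 11: (6, -1, -5)
  hex 12: (6, 0, -6)
  hex 13: (6, 1, -7)
  hex 14: (6, 2, -8)
  hex 15: (6, 3, -9)
  hex 16: (5, 4, -9)
  hex 17: (4, 5, -9)
  hex 18: (3, 6, -9)
  hex 19: (2, 7, -9)
  hex 20: (1, 8, -9)
  hex 21: (0, 8, -8)
  hex 22: (-1, 8, -7)
  hex 23: (-2, 8, -6)
  hex 24: (-3, 8, -5)
  hex 25: (-4, 8, -4)
  hex 26: (-4, 7, -3)
  hex 27: (-4, 6, -2)
  hex 28: (-4, 5, -1)
  hex 29: (-4, 4, 0)
Sorted: 30 hexes.

Answer: -4 3 1
-4 4 0
-4 5 -1
-4 6 -2
-4 7 -3
-4 8 -4
-3 2 1
-3 8 -5
-2 1 1
-2 8 -6
-1 0 1
-1 8 -7
0 -1 1
0 8 -8
1 -2 1
1 8 -9
2 -2 0
2 7 -9
3 -2 -1
3 6 -9
4 -2 -2
4 5 -9
5 -2 -3
5 4 -9
6 -2 -4
6 -1 -5
6 0 -6
6 1 -7
6 2 -8
6 3 -9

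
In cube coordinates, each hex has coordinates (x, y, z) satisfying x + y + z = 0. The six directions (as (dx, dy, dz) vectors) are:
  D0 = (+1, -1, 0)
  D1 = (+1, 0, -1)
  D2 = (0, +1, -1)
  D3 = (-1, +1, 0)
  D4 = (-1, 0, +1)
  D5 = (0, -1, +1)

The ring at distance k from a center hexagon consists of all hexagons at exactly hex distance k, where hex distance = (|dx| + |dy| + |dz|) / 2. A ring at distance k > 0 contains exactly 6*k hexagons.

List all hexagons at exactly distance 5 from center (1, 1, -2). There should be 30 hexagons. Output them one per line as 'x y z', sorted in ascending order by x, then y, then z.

Answer: -4 1 3
-4 2 2
-4 3 1
-4 4 0
-4 5 -1
-4 6 -2
-3 0 3
-3 6 -3
-2 -1 3
-2 6 -4
-1 -2 3
-1 6 -5
0 -3 3
0 6 -6
1 -4 3
1 6 -7
2 -4 2
2 5 -7
3 -4 1
3 4 -7
4 -4 0
4 3 -7
5 -4 -1
5 2 -7
6 -4 -2
6 -3 -3
6 -2 -4
6 -1 -5
6 0 -6
6 1 -7

Derivation:
Walk ring at distance 5 from (1, 1, -2):
Start at center + D4*5 = (-4, 1, 3)
  hex 0: (-4, 1, 3)
  hex 1: (-3, 0, 3)
  hex 2: (-2, -1, 3)
  hex 3: (-1, -2, 3)
  hex 4: (0, -3, 3)
  hex 5: (1, -4, 3)
  hex 6: (2, -4, 2)
  hex 7: (3, -4, 1)
  hex 8: (4, -4, 0)
  hex 9: (5, -4, -1)
  hex 10: (6, -4, -2)
  hex 11: (6, -3, -3)
  hex 12: (6, -2, -4)
  hex 13: (6, -1, -5)
  hex 14: (6, 0, -6)
  hex 15: (6, 1, -7)
  hex 16: (5, 2, -7)
  hex 17: (4, 3, -7)
  hex 18: (3, 4, -7)
  hex 19: (2, 5, -7)
  hex 20: (1, 6, -7)
  hex 21: (0, 6, -6)
  hex 22: (-1, 6, -5)
  hex 23: (-2, 6, -4)
  hex 24: (-3, 6, -3)
  hex 25: (-4, 6, -2)
  hex 26: (-4, 5, -1)
  hex 27: (-4, 4, 0)
  hex 28: (-4, 3, 1)
  hex 29: (-4, 2, 2)
Sorted: 30 hexes.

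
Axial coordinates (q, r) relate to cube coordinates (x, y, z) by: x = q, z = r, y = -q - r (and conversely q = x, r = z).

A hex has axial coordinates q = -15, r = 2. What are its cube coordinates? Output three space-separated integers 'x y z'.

Answer: -15 13 2

Derivation:
x = q = -15
z = r = 2
y = -x - z = -(-15) - (2) = 13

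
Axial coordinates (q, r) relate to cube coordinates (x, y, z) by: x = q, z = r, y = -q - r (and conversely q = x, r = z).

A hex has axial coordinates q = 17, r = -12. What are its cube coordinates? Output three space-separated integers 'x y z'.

Answer: 17 -5 -12

Derivation:
x = q = 17
z = r = -12
y = -x - z = -(17) - (-12) = -5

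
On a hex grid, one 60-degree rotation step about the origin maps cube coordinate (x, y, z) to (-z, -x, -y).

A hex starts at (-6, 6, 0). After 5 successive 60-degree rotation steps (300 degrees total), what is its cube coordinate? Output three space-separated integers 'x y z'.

Start: (-6, 6, 0)
Step 1: (-6, 6, 0) -> (-(0), -(-6), -(6)) = (0, 6, -6)
Step 2: (0, 6, -6) -> (-(-6), -(0), -(6)) = (6, 0, -6)
Step 3: (6, 0, -6) -> (-(-6), -(6), -(0)) = (6, -6, 0)
Step 4: (6, -6, 0) -> (-(0), -(6), -(-6)) = (0, -6, 6)
Step 5: (0, -6, 6) -> (-(6), -(0), -(-6)) = (-6, 0, 6)

Answer: -6 0 6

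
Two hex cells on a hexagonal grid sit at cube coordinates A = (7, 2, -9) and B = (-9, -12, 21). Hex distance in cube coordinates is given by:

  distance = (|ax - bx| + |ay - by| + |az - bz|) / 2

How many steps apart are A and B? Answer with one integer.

Answer: 30

Derivation:
|ax - bx| = |7 - (-9)| = 16
|ay - by| = |2 - (-12)| = 14
|az - bz| = |-9 - 21| = 30
distance = (16 + 14 + 30) / 2 = 60 / 2 = 30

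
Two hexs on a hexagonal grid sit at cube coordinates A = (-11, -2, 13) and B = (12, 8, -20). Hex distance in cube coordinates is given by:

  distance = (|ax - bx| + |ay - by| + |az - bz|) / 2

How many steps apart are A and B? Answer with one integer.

Answer: 33

Derivation:
|ax - bx| = |-11 - 12| = 23
|ay - by| = |-2 - 8| = 10
|az - bz| = |13 - (-20)| = 33
distance = (23 + 10 + 33) / 2 = 66 / 2 = 33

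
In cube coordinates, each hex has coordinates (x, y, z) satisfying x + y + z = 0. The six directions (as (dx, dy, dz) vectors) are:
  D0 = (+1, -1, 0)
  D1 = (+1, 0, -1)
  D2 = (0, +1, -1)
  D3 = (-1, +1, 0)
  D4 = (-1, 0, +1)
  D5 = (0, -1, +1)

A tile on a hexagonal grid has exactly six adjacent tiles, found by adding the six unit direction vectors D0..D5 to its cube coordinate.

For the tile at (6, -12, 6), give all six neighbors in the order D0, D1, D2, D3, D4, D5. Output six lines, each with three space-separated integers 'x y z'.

Answer: 7 -13 6
7 -12 5
6 -11 5
5 -11 6
5 -12 7
6 -13 7

Derivation:
Center: (6, -12, 6). Add each direction:
  D0: (6, -12, 6) + (1, -1, 0) = (7, -13, 6)
  D1: (6, -12, 6) + (1, 0, -1) = (7, -12, 5)
  D2: (6, -12, 6) + (0, 1, -1) = (6, -11, 5)
  D3: (6, -12, 6) + (-1, 1, 0) = (5, -11, 6)
  D4: (6, -12, 6) + (-1, 0, 1) = (5, -12, 7)
  D5: (6, -12, 6) + (0, -1, 1) = (6, -13, 7)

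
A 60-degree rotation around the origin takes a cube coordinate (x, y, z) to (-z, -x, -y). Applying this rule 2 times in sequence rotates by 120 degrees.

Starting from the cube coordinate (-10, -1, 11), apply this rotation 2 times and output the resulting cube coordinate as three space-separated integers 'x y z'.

Start: (-10, -1, 11)
Step 1: (-10, -1, 11) -> (-(11), -(-10), -(-1)) = (-11, 10, 1)
Step 2: (-11, 10, 1) -> (-(1), -(-11), -(10)) = (-1, 11, -10)

Answer: -1 11 -10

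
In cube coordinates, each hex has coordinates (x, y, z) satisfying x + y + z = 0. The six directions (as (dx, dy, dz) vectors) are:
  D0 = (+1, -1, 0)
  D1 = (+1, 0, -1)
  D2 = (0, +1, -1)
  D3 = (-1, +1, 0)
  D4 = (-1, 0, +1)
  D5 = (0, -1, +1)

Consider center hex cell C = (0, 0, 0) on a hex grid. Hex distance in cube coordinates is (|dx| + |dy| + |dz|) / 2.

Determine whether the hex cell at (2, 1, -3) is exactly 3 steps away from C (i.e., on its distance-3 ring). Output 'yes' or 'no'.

|px - cx| = |2 - 0| = 2
|py - cy| = |1 - 0| = 1
|pz - cz| = |-3 - 0| = 3
distance = (2+1+3)/2 = 6/2 = 3
radius = 3; distance == radius -> yes

Answer: yes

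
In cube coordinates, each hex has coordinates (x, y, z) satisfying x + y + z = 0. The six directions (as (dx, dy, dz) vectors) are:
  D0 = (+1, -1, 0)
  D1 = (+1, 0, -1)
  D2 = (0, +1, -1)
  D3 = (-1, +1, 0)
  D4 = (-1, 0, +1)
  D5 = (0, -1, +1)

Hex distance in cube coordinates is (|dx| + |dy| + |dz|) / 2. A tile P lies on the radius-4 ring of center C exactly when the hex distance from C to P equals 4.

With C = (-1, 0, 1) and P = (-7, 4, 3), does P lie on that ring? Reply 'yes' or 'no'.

|px - cx| = |-7 - (-1)| = 6
|py - cy| = |4 - 0| = 4
|pz - cz| = |3 - 1| = 2
distance = (6+4+2)/2 = 12/2 = 6
radius = 4; distance != radius -> no

Answer: no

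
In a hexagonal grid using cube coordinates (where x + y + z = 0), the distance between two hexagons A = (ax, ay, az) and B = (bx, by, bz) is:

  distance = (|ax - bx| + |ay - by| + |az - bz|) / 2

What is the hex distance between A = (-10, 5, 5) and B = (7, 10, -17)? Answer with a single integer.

|ax - bx| = |-10 - 7| = 17
|ay - by| = |5 - 10| = 5
|az - bz| = |5 - (-17)| = 22
distance = (17 + 5 + 22) / 2 = 44 / 2 = 22

Answer: 22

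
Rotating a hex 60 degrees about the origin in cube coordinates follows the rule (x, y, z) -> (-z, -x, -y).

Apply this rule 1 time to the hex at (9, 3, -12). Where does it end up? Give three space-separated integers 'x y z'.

Answer: 12 -9 -3

Derivation:
Start: (9, 3, -12)
Step 1: (9, 3, -12) -> (-(-12), -(9), -(3)) = (12, -9, -3)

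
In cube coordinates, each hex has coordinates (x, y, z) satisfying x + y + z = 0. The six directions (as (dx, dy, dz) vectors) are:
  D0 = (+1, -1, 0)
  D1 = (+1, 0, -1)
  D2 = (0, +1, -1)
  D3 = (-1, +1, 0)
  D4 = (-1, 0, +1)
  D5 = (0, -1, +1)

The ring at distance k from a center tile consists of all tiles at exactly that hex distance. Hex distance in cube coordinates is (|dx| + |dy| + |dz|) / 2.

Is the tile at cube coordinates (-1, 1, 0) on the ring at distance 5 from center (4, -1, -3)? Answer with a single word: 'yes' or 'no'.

Answer: yes

Derivation:
|px - cx| = |-1 - 4| = 5
|py - cy| = |1 - (-1)| = 2
|pz - cz| = |0 - (-3)| = 3
distance = (5+2+3)/2 = 10/2 = 5
radius = 5; distance == radius -> yes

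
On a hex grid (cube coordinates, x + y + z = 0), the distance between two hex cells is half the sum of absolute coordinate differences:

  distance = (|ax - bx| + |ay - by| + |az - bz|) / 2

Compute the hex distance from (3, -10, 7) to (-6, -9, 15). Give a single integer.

|ax - bx| = |3 - (-6)| = 9
|ay - by| = |-10 - (-9)| = 1
|az - bz| = |7 - 15| = 8
distance = (9 + 1 + 8) / 2 = 18 / 2 = 9

Answer: 9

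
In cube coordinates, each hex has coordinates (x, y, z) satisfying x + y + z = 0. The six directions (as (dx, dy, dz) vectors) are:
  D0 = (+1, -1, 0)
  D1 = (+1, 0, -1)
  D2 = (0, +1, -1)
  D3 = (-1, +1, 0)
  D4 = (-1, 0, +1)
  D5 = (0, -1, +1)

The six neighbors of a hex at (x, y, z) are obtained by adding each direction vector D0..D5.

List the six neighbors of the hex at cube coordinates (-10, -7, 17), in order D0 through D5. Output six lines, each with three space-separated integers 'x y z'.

Center: (-10, -7, 17). Add each direction:
  D0: (-10, -7, 17) + (1, -1, 0) = (-9, -8, 17)
  D1: (-10, -7, 17) + (1, 0, -1) = (-9, -7, 16)
  D2: (-10, -7, 17) + (0, 1, -1) = (-10, -6, 16)
  D3: (-10, -7, 17) + (-1, 1, 0) = (-11, -6, 17)
  D4: (-10, -7, 17) + (-1, 0, 1) = (-11, -7, 18)
  D5: (-10, -7, 17) + (0, -1, 1) = (-10, -8, 18)

Answer: -9 -8 17
-9 -7 16
-10 -6 16
-11 -6 17
-11 -7 18
-10 -8 18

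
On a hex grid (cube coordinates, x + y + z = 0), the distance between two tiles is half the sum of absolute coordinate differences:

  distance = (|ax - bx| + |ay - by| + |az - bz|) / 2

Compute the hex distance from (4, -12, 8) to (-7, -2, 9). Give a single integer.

|ax - bx| = |4 - (-7)| = 11
|ay - by| = |-12 - (-2)| = 10
|az - bz| = |8 - 9| = 1
distance = (11 + 10 + 1) / 2 = 22 / 2 = 11

Answer: 11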